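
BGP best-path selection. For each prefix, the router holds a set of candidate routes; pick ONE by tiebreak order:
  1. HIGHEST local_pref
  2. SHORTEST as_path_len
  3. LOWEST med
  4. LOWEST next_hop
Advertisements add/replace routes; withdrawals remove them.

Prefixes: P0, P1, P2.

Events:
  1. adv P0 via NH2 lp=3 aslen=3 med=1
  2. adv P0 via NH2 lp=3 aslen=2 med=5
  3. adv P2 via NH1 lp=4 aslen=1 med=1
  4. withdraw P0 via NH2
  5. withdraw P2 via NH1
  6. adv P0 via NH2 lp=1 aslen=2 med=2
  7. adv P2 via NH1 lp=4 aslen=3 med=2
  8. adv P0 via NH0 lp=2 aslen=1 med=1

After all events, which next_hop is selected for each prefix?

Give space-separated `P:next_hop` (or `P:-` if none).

Answer: P0:NH0 P1:- P2:NH1

Derivation:
Op 1: best P0=NH2 P1=- P2=-
Op 2: best P0=NH2 P1=- P2=-
Op 3: best P0=NH2 P1=- P2=NH1
Op 4: best P0=- P1=- P2=NH1
Op 5: best P0=- P1=- P2=-
Op 6: best P0=NH2 P1=- P2=-
Op 7: best P0=NH2 P1=- P2=NH1
Op 8: best P0=NH0 P1=- P2=NH1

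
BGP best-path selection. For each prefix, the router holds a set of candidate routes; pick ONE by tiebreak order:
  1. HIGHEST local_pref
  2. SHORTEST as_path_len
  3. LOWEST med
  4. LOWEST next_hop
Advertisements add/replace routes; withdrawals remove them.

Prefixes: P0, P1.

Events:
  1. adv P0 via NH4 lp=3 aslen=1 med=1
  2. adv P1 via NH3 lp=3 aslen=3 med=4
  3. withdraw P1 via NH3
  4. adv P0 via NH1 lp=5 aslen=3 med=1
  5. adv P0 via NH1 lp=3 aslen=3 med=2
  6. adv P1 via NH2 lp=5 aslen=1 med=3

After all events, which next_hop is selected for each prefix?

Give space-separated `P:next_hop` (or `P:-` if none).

Answer: P0:NH4 P1:NH2

Derivation:
Op 1: best P0=NH4 P1=-
Op 2: best P0=NH4 P1=NH3
Op 3: best P0=NH4 P1=-
Op 4: best P0=NH1 P1=-
Op 5: best P0=NH4 P1=-
Op 6: best P0=NH4 P1=NH2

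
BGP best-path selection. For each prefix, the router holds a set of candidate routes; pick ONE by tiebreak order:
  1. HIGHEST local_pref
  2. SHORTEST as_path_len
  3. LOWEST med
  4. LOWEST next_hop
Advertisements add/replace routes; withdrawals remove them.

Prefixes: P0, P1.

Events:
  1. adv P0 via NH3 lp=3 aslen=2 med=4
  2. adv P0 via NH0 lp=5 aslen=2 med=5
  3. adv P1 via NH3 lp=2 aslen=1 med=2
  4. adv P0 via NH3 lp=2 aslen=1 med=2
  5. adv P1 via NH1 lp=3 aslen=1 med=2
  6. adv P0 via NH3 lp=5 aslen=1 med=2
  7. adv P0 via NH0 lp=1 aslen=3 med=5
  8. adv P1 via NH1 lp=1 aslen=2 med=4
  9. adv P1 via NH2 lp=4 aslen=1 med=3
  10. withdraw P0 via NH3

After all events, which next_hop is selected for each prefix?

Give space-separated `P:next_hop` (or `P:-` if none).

Op 1: best P0=NH3 P1=-
Op 2: best P0=NH0 P1=-
Op 3: best P0=NH0 P1=NH3
Op 4: best P0=NH0 P1=NH3
Op 5: best P0=NH0 P1=NH1
Op 6: best P0=NH3 P1=NH1
Op 7: best P0=NH3 P1=NH1
Op 8: best P0=NH3 P1=NH3
Op 9: best P0=NH3 P1=NH2
Op 10: best P0=NH0 P1=NH2

Answer: P0:NH0 P1:NH2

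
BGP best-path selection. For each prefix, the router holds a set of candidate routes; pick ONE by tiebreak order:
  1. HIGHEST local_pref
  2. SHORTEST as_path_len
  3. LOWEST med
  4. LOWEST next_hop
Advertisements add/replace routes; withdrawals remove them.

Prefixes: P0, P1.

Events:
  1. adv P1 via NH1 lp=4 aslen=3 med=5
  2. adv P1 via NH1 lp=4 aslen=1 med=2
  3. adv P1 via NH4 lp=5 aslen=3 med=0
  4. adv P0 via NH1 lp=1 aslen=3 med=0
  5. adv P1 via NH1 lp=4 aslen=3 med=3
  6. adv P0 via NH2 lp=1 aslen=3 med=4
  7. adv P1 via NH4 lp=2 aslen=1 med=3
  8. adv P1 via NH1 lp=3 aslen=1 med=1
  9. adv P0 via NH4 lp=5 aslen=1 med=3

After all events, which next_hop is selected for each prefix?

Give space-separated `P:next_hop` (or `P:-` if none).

Op 1: best P0=- P1=NH1
Op 2: best P0=- P1=NH1
Op 3: best P0=- P1=NH4
Op 4: best P0=NH1 P1=NH4
Op 5: best P0=NH1 P1=NH4
Op 6: best P0=NH1 P1=NH4
Op 7: best P0=NH1 P1=NH1
Op 8: best P0=NH1 P1=NH1
Op 9: best P0=NH4 P1=NH1

Answer: P0:NH4 P1:NH1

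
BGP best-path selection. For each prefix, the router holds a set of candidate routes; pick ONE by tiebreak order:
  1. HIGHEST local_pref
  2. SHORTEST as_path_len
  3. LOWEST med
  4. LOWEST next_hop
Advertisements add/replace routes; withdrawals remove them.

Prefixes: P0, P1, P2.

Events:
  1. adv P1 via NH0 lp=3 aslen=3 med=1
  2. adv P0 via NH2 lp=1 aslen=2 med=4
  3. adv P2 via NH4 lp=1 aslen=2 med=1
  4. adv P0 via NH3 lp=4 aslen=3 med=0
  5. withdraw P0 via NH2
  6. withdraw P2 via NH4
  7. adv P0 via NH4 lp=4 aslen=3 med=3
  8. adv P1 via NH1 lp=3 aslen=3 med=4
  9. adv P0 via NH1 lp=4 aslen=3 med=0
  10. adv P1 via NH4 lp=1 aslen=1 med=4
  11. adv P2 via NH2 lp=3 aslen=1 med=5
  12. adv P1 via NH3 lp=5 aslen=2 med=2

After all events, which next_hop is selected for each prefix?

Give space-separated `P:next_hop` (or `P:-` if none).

Op 1: best P0=- P1=NH0 P2=-
Op 2: best P0=NH2 P1=NH0 P2=-
Op 3: best P0=NH2 P1=NH0 P2=NH4
Op 4: best P0=NH3 P1=NH0 P2=NH4
Op 5: best P0=NH3 P1=NH0 P2=NH4
Op 6: best P0=NH3 P1=NH0 P2=-
Op 7: best P0=NH3 P1=NH0 P2=-
Op 8: best P0=NH3 P1=NH0 P2=-
Op 9: best P0=NH1 P1=NH0 P2=-
Op 10: best P0=NH1 P1=NH0 P2=-
Op 11: best P0=NH1 P1=NH0 P2=NH2
Op 12: best P0=NH1 P1=NH3 P2=NH2

Answer: P0:NH1 P1:NH3 P2:NH2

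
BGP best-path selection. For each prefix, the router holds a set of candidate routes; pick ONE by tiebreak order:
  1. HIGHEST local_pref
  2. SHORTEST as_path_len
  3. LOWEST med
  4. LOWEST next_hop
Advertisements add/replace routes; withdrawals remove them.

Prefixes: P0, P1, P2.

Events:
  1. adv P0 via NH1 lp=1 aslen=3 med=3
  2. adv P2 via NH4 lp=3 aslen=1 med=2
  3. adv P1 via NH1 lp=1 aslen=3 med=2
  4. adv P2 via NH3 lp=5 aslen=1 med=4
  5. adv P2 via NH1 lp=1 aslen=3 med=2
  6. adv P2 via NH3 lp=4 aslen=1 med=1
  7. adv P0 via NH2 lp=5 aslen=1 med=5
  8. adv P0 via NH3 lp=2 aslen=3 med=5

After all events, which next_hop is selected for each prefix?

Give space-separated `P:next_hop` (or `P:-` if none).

Op 1: best P0=NH1 P1=- P2=-
Op 2: best P0=NH1 P1=- P2=NH4
Op 3: best P0=NH1 P1=NH1 P2=NH4
Op 4: best P0=NH1 P1=NH1 P2=NH3
Op 5: best P0=NH1 P1=NH1 P2=NH3
Op 6: best P0=NH1 P1=NH1 P2=NH3
Op 7: best P0=NH2 P1=NH1 P2=NH3
Op 8: best P0=NH2 P1=NH1 P2=NH3

Answer: P0:NH2 P1:NH1 P2:NH3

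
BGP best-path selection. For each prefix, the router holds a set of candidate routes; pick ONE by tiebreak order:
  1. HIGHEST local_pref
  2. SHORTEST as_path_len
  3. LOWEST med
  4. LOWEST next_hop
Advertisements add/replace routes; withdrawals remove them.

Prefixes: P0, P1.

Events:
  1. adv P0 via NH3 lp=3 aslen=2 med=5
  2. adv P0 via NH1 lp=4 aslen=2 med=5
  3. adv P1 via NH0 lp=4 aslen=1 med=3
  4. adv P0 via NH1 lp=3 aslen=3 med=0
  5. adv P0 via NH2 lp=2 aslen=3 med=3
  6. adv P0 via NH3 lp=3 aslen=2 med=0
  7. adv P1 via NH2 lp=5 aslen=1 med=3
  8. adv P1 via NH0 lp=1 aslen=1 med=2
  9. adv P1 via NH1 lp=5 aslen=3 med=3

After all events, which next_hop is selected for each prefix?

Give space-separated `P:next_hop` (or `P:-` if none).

Op 1: best P0=NH3 P1=-
Op 2: best P0=NH1 P1=-
Op 3: best P0=NH1 P1=NH0
Op 4: best P0=NH3 P1=NH0
Op 5: best P0=NH3 P1=NH0
Op 6: best P0=NH3 P1=NH0
Op 7: best P0=NH3 P1=NH2
Op 8: best P0=NH3 P1=NH2
Op 9: best P0=NH3 P1=NH2

Answer: P0:NH3 P1:NH2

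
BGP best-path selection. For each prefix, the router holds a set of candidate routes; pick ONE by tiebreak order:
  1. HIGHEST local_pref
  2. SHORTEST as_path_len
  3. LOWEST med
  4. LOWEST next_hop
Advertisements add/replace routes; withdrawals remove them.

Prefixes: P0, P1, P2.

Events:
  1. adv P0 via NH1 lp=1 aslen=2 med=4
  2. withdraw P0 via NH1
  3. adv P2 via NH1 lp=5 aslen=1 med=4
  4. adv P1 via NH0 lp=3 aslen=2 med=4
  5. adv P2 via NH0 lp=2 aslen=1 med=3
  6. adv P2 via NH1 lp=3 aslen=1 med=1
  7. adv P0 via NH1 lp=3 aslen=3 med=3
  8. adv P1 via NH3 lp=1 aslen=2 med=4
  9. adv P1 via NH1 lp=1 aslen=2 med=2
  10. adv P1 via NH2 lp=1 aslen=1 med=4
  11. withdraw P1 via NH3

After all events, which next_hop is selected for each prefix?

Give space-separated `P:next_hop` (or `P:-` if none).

Answer: P0:NH1 P1:NH0 P2:NH1

Derivation:
Op 1: best P0=NH1 P1=- P2=-
Op 2: best P0=- P1=- P2=-
Op 3: best P0=- P1=- P2=NH1
Op 4: best P0=- P1=NH0 P2=NH1
Op 5: best P0=- P1=NH0 P2=NH1
Op 6: best P0=- P1=NH0 P2=NH1
Op 7: best P0=NH1 P1=NH0 P2=NH1
Op 8: best P0=NH1 P1=NH0 P2=NH1
Op 9: best P0=NH1 P1=NH0 P2=NH1
Op 10: best P0=NH1 P1=NH0 P2=NH1
Op 11: best P0=NH1 P1=NH0 P2=NH1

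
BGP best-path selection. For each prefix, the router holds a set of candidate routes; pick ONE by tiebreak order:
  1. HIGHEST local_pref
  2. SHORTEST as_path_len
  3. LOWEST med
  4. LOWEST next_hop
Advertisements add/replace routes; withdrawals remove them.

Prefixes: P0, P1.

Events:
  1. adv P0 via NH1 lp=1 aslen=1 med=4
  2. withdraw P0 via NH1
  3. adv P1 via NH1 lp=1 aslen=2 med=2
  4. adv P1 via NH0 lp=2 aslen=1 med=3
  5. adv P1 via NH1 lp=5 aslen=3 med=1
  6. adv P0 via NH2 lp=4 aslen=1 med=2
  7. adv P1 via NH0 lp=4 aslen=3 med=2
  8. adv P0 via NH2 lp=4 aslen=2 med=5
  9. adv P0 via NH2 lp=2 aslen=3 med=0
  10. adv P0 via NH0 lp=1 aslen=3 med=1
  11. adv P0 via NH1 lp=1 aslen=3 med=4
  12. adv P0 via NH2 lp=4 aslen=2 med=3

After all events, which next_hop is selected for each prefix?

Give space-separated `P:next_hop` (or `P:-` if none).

Answer: P0:NH2 P1:NH1

Derivation:
Op 1: best P0=NH1 P1=-
Op 2: best P0=- P1=-
Op 3: best P0=- P1=NH1
Op 4: best P0=- P1=NH0
Op 5: best P0=- P1=NH1
Op 6: best P0=NH2 P1=NH1
Op 7: best P0=NH2 P1=NH1
Op 8: best P0=NH2 P1=NH1
Op 9: best P0=NH2 P1=NH1
Op 10: best P0=NH2 P1=NH1
Op 11: best P0=NH2 P1=NH1
Op 12: best P0=NH2 P1=NH1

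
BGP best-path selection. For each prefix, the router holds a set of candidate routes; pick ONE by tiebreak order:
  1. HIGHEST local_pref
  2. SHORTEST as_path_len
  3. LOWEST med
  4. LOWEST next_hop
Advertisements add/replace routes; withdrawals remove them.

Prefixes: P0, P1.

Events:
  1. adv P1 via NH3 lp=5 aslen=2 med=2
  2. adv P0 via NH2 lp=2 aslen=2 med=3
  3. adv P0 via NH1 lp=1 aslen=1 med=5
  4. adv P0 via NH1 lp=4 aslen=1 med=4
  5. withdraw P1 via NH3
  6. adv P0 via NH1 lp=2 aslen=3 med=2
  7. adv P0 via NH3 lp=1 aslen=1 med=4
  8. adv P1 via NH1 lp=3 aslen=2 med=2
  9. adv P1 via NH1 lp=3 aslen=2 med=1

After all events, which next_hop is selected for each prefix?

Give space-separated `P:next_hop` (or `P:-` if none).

Answer: P0:NH2 P1:NH1

Derivation:
Op 1: best P0=- P1=NH3
Op 2: best P0=NH2 P1=NH3
Op 3: best P0=NH2 P1=NH3
Op 4: best P0=NH1 P1=NH3
Op 5: best P0=NH1 P1=-
Op 6: best P0=NH2 P1=-
Op 7: best P0=NH2 P1=-
Op 8: best P0=NH2 P1=NH1
Op 9: best P0=NH2 P1=NH1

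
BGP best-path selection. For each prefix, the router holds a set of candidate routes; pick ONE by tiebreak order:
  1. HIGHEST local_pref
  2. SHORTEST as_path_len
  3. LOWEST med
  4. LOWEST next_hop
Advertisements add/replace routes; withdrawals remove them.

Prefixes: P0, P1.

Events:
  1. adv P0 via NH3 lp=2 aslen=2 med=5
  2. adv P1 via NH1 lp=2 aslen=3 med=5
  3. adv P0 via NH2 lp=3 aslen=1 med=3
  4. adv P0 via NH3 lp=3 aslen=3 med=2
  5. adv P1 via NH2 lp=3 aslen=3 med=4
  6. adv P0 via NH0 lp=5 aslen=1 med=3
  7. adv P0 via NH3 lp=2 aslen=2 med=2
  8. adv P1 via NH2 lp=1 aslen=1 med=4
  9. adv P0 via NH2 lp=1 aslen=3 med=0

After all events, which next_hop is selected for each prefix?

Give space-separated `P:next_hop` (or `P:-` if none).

Answer: P0:NH0 P1:NH1

Derivation:
Op 1: best P0=NH3 P1=-
Op 2: best P0=NH3 P1=NH1
Op 3: best P0=NH2 P1=NH1
Op 4: best P0=NH2 P1=NH1
Op 5: best P0=NH2 P1=NH2
Op 6: best P0=NH0 P1=NH2
Op 7: best P0=NH0 P1=NH2
Op 8: best P0=NH0 P1=NH1
Op 9: best P0=NH0 P1=NH1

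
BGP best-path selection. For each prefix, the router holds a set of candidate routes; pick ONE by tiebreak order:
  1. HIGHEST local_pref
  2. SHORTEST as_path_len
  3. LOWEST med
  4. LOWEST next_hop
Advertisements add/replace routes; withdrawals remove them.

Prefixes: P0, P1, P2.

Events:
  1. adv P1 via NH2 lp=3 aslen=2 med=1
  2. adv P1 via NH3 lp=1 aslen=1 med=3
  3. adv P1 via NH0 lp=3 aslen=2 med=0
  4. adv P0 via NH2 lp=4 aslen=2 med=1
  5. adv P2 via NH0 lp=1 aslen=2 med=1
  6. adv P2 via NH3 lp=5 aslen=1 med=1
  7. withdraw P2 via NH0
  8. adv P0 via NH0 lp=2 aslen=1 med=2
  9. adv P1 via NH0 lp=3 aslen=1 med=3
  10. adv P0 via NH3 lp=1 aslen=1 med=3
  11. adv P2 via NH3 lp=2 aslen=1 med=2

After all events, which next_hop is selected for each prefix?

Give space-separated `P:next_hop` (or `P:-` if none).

Op 1: best P0=- P1=NH2 P2=-
Op 2: best P0=- P1=NH2 P2=-
Op 3: best P0=- P1=NH0 P2=-
Op 4: best P0=NH2 P1=NH0 P2=-
Op 5: best P0=NH2 P1=NH0 P2=NH0
Op 6: best P0=NH2 P1=NH0 P2=NH3
Op 7: best P0=NH2 P1=NH0 P2=NH3
Op 8: best P0=NH2 P1=NH0 P2=NH3
Op 9: best P0=NH2 P1=NH0 P2=NH3
Op 10: best P0=NH2 P1=NH0 P2=NH3
Op 11: best P0=NH2 P1=NH0 P2=NH3

Answer: P0:NH2 P1:NH0 P2:NH3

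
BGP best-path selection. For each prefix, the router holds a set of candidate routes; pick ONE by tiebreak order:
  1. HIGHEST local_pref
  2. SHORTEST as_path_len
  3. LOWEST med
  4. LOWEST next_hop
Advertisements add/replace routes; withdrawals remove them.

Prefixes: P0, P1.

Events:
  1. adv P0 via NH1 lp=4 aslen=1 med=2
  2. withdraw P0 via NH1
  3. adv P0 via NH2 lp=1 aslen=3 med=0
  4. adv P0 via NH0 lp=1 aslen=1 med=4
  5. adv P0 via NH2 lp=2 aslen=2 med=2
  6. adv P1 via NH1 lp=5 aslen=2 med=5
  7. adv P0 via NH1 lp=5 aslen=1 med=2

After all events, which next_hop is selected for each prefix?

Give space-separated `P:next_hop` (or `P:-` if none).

Op 1: best P0=NH1 P1=-
Op 2: best P0=- P1=-
Op 3: best P0=NH2 P1=-
Op 4: best P0=NH0 P1=-
Op 5: best P0=NH2 P1=-
Op 6: best P0=NH2 P1=NH1
Op 7: best P0=NH1 P1=NH1

Answer: P0:NH1 P1:NH1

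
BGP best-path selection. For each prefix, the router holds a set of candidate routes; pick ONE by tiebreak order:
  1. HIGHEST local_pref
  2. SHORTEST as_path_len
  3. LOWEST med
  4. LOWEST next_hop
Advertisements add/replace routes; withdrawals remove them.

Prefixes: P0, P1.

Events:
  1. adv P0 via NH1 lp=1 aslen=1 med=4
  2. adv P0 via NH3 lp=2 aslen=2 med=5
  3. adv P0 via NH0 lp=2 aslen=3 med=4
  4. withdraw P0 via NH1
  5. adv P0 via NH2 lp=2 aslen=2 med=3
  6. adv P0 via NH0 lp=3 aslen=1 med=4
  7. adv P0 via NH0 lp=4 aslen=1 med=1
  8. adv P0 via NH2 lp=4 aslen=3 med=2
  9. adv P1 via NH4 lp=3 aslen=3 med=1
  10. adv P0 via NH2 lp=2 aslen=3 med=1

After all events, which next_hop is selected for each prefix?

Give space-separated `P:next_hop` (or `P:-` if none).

Op 1: best P0=NH1 P1=-
Op 2: best P0=NH3 P1=-
Op 3: best P0=NH3 P1=-
Op 4: best P0=NH3 P1=-
Op 5: best P0=NH2 P1=-
Op 6: best P0=NH0 P1=-
Op 7: best P0=NH0 P1=-
Op 8: best P0=NH0 P1=-
Op 9: best P0=NH0 P1=NH4
Op 10: best P0=NH0 P1=NH4

Answer: P0:NH0 P1:NH4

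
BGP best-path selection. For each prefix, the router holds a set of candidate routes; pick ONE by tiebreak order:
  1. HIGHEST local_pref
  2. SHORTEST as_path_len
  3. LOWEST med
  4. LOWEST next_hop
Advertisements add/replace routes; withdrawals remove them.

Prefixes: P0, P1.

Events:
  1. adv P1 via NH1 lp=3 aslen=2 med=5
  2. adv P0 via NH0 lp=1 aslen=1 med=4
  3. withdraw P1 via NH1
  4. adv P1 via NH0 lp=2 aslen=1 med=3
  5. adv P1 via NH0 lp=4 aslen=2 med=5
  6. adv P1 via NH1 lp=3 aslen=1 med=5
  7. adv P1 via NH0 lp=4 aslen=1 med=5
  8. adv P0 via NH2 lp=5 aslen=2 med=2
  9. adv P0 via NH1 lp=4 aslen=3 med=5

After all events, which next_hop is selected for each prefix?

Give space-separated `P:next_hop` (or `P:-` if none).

Op 1: best P0=- P1=NH1
Op 2: best P0=NH0 P1=NH1
Op 3: best P0=NH0 P1=-
Op 4: best P0=NH0 P1=NH0
Op 5: best P0=NH0 P1=NH0
Op 6: best P0=NH0 P1=NH0
Op 7: best P0=NH0 P1=NH0
Op 8: best P0=NH2 P1=NH0
Op 9: best P0=NH2 P1=NH0

Answer: P0:NH2 P1:NH0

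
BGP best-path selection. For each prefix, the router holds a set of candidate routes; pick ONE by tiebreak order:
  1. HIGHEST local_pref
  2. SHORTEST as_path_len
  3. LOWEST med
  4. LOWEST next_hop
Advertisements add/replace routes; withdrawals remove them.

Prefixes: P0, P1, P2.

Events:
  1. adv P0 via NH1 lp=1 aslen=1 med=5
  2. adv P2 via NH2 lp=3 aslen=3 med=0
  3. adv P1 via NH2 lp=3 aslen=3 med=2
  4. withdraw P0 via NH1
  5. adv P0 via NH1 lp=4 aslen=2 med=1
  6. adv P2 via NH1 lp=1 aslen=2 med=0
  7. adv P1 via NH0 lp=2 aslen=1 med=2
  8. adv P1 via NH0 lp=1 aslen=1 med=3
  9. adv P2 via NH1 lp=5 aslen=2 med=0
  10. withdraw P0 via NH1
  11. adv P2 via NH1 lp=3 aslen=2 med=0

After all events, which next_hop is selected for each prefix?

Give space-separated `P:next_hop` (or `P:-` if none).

Answer: P0:- P1:NH2 P2:NH1

Derivation:
Op 1: best P0=NH1 P1=- P2=-
Op 2: best P0=NH1 P1=- P2=NH2
Op 3: best P0=NH1 P1=NH2 P2=NH2
Op 4: best P0=- P1=NH2 P2=NH2
Op 5: best P0=NH1 P1=NH2 P2=NH2
Op 6: best P0=NH1 P1=NH2 P2=NH2
Op 7: best P0=NH1 P1=NH2 P2=NH2
Op 8: best P0=NH1 P1=NH2 P2=NH2
Op 9: best P0=NH1 P1=NH2 P2=NH1
Op 10: best P0=- P1=NH2 P2=NH1
Op 11: best P0=- P1=NH2 P2=NH1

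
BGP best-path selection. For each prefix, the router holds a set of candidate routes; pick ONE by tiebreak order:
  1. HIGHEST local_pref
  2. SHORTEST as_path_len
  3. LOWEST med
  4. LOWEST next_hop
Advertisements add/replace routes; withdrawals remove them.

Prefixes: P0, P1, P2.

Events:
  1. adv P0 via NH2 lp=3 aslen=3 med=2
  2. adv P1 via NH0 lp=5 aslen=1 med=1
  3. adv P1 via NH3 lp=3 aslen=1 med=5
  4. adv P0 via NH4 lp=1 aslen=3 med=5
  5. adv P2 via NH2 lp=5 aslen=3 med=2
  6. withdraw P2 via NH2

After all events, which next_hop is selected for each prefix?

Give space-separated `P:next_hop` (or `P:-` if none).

Op 1: best P0=NH2 P1=- P2=-
Op 2: best P0=NH2 P1=NH0 P2=-
Op 3: best P0=NH2 P1=NH0 P2=-
Op 4: best P0=NH2 P1=NH0 P2=-
Op 5: best P0=NH2 P1=NH0 P2=NH2
Op 6: best P0=NH2 P1=NH0 P2=-

Answer: P0:NH2 P1:NH0 P2:-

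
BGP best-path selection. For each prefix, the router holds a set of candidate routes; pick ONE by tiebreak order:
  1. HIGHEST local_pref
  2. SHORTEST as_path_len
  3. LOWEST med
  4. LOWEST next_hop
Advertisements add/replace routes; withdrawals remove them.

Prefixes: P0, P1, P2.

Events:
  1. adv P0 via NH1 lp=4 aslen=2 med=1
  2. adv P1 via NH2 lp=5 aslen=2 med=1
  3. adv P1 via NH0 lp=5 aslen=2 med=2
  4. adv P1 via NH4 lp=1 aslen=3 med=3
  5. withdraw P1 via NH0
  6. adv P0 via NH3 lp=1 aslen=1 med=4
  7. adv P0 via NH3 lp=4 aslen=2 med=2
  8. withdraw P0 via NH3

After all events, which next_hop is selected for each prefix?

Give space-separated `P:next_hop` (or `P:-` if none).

Op 1: best P0=NH1 P1=- P2=-
Op 2: best P0=NH1 P1=NH2 P2=-
Op 3: best P0=NH1 P1=NH2 P2=-
Op 4: best P0=NH1 P1=NH2 P2=-
Op 5: best P0=NH1 P1=NH2 P2=-
Op 6: best P0=NH1 P1=NH2 P2=-
Op 7: best P0=NH1 P1=NH2 P2=-
Op 8: best P0=NH1 P1=NH2 P2=-

Answer: P0:NH1 P1:NH2 P2:-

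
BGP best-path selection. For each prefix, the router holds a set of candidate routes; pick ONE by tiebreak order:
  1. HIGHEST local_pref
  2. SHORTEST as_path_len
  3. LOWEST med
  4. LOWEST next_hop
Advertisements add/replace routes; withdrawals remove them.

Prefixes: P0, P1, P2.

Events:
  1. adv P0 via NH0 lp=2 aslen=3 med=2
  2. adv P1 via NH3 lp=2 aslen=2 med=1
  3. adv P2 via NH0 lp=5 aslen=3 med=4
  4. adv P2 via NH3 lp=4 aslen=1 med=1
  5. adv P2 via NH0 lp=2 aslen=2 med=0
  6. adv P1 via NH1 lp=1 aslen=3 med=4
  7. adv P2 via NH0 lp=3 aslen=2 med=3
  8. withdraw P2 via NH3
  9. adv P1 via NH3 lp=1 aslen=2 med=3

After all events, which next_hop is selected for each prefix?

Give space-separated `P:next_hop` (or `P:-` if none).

Answer: P0:NH0 P1:NH3 P2:NH0

Derivation:
Op 1: best P0=NH0 P1=- P2=-
Op 2: best P0=NH0 P1=NH3 P2=-
Op 3: best P0=NH0 P1=NH3 P2=NH0
Op 4: best P0=NH0 P1=NH3 P2=NH0
Op 5: best P0=NH0 P1=NH3 P2=NH3
Op 6: best P0=NH0 P1=NH3 P2=NH3
Op 7: best P0=NH0 P1=NH3 P2=NH3
Op 8: best P0=NH0 P1=NH3 P2=NH0
Op 9: best P0=NH0 P1=NH3 P2=NH0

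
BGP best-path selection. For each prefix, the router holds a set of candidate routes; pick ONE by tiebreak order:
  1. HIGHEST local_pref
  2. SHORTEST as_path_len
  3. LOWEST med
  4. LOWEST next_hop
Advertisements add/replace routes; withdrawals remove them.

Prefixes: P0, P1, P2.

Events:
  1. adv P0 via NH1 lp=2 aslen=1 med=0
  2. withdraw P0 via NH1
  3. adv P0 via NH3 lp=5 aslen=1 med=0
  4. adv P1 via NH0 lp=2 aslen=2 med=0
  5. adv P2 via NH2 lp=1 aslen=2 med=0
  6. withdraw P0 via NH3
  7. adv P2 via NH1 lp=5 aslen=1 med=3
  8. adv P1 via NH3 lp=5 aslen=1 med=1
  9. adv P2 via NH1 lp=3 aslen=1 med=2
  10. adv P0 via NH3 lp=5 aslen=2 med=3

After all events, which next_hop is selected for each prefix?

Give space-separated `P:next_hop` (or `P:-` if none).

Op 1: best P0=NH1 P1=- P2=-
Op 2: best P0=- P1=- P2=-
Op 3: best P0=NH3 P1=- P2=-
Op 4: best P0=NH3 P1=NH0 P2=-
Op 5: best P0=NH3 P1=NH0 P2=NH2
Op 6: best P0=- P1=NH0 P2=NH2
Op 7: best P0=- P1=NH0 P2=NH1
Op 8: best P0=- P1=NH3 P2=NH1
Op 9: best P0=- P1=NH3 P2=NH1
Op 10: best P0=NH3 P1=NH3 P2=NH1

Answer: P0:NH3 P1:NH3 P2:NH1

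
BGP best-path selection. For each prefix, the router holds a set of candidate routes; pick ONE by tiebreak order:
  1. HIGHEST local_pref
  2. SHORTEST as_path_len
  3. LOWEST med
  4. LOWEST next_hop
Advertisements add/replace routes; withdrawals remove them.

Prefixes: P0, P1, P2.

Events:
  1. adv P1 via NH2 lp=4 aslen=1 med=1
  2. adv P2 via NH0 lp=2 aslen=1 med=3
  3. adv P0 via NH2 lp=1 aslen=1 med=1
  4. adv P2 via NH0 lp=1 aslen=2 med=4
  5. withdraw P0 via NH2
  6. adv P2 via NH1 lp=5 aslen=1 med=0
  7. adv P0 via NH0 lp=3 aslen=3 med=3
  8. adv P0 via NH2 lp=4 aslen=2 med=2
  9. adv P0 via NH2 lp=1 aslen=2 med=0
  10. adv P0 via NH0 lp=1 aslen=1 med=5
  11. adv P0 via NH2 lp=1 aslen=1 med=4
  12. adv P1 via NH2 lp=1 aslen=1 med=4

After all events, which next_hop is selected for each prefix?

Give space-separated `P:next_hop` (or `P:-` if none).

Answer: P0:NH2 P1:NH2 P2:NH1

Derivation:
Op 1: best P0=- P1=NH2 P2=-
Op 2: best P0=- P1=NH2 P2=NH0
Op 3: best P0=NH2 P1=NH2 P2=NH0
Op 4: best P0=NH2 P1=NH2 P2=NH0
Op 5: best P0=- P1=NH2 P2=NH0
Op 6: best P0=- P1=NH2 P2=NH1
Op 7: best P0=NH0 P1=NH2 P2=NH1
Op 8: best P0=NH2 P1=NH2 P2=NH1
Op 9: best P0=NH0 P1=NH2 P2=NH1
Op 10: best P0=NH0 P1=NH2 P2=NH1
Op 11: best P0=NH2 P1=NH2 P2=NH1
Op 12: best P0=NH2 P1=NH2 P2=NH1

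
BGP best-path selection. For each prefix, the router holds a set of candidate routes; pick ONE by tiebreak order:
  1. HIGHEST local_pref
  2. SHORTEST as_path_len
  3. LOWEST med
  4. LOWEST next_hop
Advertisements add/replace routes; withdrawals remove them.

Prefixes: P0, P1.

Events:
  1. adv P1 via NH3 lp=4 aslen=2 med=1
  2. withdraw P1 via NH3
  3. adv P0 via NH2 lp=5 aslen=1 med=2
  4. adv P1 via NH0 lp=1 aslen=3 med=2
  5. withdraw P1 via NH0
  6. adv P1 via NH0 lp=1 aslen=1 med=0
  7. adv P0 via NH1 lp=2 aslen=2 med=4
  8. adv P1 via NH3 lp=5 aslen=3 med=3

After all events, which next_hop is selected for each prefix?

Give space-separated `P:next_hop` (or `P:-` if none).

Op 1: best P0=- P1=NH3
Op 2: best P0=- P1=-
Op 3: best P0=NH2 P1=-
Op 4: best P0=NH2 P1=NH0
Op 5: best P0=NH2 P1=-
Op 6: best P0=NH2 P1=NH0
Op 7: best P0=NH2 P1=NH0
Op 8: best P0=NH2 P1=NH3

Answer: P0:NH2 P1:NH3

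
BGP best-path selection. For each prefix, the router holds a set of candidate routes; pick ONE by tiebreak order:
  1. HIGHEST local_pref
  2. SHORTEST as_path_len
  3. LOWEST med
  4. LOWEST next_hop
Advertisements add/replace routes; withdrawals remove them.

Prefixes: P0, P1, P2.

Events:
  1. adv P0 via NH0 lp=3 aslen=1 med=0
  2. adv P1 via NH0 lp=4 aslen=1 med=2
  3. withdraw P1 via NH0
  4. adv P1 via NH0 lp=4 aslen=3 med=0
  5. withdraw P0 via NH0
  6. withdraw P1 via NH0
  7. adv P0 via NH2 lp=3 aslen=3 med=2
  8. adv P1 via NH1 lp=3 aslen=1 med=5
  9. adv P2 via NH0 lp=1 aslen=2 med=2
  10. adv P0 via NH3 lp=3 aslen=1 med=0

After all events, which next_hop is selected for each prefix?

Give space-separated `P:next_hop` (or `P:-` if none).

Op 1: best P0=NH0 P1=- P2=-
Op 2: best P0=NH0 P1=NH0 P2=-
Op 3: best P0=NH0 P1=- P2=-
Op 4: best P0=NH0 P1=NH0 P2=-
Op 5: best P0=- P1=NH0 P2=-
Op 6: best P0=- P1=- P2=-
Op 7: best P0=NH2 P1=- P2=-
Op 8: best P0=NH2 P1=NH1 P2=-
Op 9: best P0=NH2 P1=NH1 P2=NH0
Op 10: best P0=NH3 P1=NH1 P2=NH0

Answer: P0:NH3 P1:NH1 P2:NH0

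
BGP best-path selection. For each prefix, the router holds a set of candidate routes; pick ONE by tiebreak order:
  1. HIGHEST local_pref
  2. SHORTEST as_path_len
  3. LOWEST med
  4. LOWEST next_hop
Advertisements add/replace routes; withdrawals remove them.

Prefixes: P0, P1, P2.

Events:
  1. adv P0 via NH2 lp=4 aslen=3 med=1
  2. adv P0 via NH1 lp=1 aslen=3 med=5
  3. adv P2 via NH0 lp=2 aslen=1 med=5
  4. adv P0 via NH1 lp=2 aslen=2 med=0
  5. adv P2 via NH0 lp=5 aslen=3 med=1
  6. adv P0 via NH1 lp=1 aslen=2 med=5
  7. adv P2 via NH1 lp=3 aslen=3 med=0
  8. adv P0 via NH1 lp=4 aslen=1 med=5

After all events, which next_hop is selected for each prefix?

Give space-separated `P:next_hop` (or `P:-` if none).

Answer: P0:NH1 P1:- P2:NH0

Derivation:
Op 1: best P0=NH2 P1=- P2=-
Op 2: best P0=NH2 P1=- P2=-
Op 3: best P0=NH2 P1=- P2=NH0
Op 4: best P0=NH2 P1=- P2=NH0
Op 5: best P0=NH2 P1=- P2=NH0
Op 6: best P0=NH2 P1=- P2=NH0
Op 7: best P0=NH2 P1=- P2=NH0
Op 8: best P0=NH1 P1=- P2=NH0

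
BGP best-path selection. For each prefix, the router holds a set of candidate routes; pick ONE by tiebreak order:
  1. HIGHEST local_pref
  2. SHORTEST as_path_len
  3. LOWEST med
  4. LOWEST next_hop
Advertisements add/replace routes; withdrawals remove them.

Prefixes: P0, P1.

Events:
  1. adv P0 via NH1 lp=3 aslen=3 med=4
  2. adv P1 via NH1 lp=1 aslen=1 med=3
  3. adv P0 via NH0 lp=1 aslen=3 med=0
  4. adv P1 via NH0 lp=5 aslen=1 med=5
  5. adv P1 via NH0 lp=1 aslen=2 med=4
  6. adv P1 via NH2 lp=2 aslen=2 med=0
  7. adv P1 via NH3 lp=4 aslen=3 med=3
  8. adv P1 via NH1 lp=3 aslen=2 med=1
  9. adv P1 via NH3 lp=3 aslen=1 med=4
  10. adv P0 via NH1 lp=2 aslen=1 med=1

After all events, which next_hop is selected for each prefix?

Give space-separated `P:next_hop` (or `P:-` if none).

Answer: P0:NH1 P1:NH3

Derivation:
Op 1: best P0=NH1 P1=-
Op 2: best P0=NH1 P1=NH1
Op 3: best P0=NH1 P1=NH1
Op 4: best P0=NH1 P1=NH0
Op 5: best P0=NH1 P1=NH1
Op 6: best P0=NH1 P1=NH2
Op 7: best P0=NH1 P1=NH3
Op 8: best P0=NH1 P1=NH3
Op 9: best P0=NH1 P1=NH3
Op 10: best P0=NH1 P1=NH3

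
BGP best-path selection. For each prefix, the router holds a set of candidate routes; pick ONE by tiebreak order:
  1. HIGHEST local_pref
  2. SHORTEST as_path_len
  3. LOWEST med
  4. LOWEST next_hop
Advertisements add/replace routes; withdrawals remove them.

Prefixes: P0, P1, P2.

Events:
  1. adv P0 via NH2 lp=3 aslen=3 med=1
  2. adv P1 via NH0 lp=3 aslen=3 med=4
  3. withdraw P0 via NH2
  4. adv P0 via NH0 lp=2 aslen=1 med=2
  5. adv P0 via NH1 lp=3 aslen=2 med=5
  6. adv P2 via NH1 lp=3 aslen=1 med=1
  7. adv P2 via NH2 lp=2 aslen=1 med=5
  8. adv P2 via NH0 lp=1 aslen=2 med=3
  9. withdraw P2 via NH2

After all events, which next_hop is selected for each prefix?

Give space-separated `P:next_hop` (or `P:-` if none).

Answer: P0:NH1 P1:NH0 P2:NH1

Derivation:
Op 1: best P0=NH2 P1=- P2=-
Op 2: best P0=NH2 P1=NH0 P2=-
Op 3: best P0=- P1=NH0 P2=-
Op 4: best P0=NH0 P1=NH0 P2=-
Op 5: best P0=NH1 P1=NH0 P2=-
Op 6: best P0=NH1 P1=NH0 P2=NH1
Op 7: best P0=NH1 P1=NH0 P2=NH1
Op 8: best P0=NH1 P1=NH0 P2=NH1
Op 9: best P0=NH1 P1=NH0 P2=NH1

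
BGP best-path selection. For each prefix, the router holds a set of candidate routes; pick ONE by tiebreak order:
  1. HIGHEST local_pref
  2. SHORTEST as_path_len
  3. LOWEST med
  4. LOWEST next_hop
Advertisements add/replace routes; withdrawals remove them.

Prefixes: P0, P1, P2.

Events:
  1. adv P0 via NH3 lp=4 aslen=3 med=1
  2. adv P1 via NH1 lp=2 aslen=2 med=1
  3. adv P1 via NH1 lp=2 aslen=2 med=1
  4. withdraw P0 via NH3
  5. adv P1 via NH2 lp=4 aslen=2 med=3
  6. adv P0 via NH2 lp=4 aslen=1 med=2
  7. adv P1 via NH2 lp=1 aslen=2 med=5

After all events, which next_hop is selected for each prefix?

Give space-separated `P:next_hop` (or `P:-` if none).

Op 1: best P0=NH3 P1=- P2=-
Op 2: best P0=NH3 P1=NH1 P2=-
Op 3: best P0=NH3 P1=NH1 P2=-
Op 4: best P0=- P1=NH1 P2=-
Op 5: best P0=- P1=NH2 P2=-
Op 6: best P0=NH2 P1=NH2 P2=-
Op 7: best P0=NH2 P1=NH1 P2=-

Answer: P0:NH2 P1:NH1 P2:-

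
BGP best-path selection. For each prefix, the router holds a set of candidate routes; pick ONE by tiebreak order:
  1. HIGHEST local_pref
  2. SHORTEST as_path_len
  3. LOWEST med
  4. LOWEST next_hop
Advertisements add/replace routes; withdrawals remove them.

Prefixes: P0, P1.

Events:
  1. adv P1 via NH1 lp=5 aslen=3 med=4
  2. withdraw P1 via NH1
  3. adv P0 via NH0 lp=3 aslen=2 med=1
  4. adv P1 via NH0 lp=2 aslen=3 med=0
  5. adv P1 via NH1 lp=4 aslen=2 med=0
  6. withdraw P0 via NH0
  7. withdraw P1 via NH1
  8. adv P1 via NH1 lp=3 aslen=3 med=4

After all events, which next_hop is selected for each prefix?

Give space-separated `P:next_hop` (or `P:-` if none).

Op 1: best P0=- P1=NH1
Op 2: best P0=- P1=-
Op 3: best P0=NH0 P1=-
Op 4: best P0=NH0 P1=NH0
Op 5: best P0=NH0 P1=NH1
Op 6: best P0=- P1=NH1
Op 7: best P0=- P1=NH0
Op 8: best P0=- P1=NH1

Answer: P0:- P1:NH1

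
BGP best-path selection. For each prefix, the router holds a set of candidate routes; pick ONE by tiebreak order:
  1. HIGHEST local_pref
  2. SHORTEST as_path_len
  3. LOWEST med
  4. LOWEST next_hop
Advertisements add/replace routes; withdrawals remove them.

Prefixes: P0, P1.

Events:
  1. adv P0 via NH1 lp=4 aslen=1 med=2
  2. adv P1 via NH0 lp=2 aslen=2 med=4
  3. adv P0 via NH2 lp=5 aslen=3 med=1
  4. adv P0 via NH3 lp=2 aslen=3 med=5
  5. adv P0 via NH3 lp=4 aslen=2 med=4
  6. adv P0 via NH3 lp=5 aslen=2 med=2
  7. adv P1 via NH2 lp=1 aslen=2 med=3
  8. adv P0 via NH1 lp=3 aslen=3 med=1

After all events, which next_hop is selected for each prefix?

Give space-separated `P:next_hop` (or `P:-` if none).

Answer: P0:NH3 P1:NH0

Derivation:
Op 1: best P0=NH1 P1=-
Op 2: best P0=NH1 P1=NH0
Op 3: best P0=NH2 P1=NH0
Op 4: best P0=NH2 P1=NH0
Op 5: best P0=NH2 P1=NH0
Op 6: best P0=NH3 P1=NH0
Op 7: best P0=NH3 P1=NH0
Op 8: best P0=NH3 P1=NH0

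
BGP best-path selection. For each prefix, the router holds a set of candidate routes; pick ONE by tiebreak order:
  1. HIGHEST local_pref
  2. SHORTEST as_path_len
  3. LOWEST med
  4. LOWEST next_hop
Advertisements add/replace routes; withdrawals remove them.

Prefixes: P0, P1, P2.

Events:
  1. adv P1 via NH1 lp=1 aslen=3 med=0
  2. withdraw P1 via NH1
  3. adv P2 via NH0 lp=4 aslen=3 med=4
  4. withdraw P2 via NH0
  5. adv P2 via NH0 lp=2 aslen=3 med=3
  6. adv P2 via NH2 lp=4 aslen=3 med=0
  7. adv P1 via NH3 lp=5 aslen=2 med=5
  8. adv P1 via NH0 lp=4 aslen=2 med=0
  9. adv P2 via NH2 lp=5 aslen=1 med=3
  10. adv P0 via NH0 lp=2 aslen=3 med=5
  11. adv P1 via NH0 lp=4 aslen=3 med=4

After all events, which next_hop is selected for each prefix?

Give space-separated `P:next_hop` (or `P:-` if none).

Op 1: best P0=- P1=NH1 P2=-
Op 2: best P0=- P1=- P2=-
Op 3: best P0=- P1=- P2=NH0
Op 4: best P0=- P1=- P2=-
Op 5: best P0=- P1=- P2=NH0
Op 6: best P0=- P1=- P2=NH2
Op 7: best P0=- P1=NH3 P2=NH2
Op 8: best P0=- P1=NH3 P2=NH2
Op 9: best P0=- P1=NH3 P2=NH2
Op 10: best P0=NH0 P1=NH3 P2=NH2
Op 11: best P0=NH0 P1=NH3 P2=NH2

Answer: P0:NH0 P1:NH3 P2:NH2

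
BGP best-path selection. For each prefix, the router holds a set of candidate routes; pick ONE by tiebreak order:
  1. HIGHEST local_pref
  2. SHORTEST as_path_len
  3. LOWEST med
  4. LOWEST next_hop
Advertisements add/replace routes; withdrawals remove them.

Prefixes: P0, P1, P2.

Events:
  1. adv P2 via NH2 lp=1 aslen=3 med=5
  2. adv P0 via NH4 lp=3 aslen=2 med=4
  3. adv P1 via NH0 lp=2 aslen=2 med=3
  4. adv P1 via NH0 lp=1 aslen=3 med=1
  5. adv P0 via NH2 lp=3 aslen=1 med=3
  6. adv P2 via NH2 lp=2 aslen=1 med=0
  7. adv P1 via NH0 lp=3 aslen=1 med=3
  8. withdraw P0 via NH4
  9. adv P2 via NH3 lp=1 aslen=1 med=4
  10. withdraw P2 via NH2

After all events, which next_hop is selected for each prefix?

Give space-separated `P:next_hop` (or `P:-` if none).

Op 1: best P0=- P1=- P2=NH2
Op 2: best P0=NH4 P1=- P2=NH2
Op 3: best P0=NH4 P1=NH0 P2=NH2
Op 4: best P0=NH4 P1=NH0 P2=NH2
Op 5: best P0=NH2 P1=NH0 P2=NH2
Op 6: best P0=NH2 P1=NH0 P2=NH2
Op 7: best P0=NH2 P1=NH0 P2=NH2
Op 8: best P0=NH2 P1=NH0 P2=NH2
Op 9: best P0=NH2 P1=NH0 P2=NH2
Op 10: best P0=NH2 P1=NH0 P2=NH3

Answer: P0:NH2 P1:NH0 P2:NH3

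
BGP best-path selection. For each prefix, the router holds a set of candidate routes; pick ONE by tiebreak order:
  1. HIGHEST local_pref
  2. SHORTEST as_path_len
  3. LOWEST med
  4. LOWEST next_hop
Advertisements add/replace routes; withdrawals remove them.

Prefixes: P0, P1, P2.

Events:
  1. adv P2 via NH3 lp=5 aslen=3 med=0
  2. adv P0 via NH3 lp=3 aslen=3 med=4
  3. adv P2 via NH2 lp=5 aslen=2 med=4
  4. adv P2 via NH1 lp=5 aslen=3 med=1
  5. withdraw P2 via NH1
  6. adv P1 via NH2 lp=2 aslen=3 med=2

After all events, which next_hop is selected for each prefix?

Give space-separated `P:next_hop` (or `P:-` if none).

Answer: P0:NH3 P1:NH2 P2:NH2

Derivation:
Op 1: best P0=- P1=- P2=NH3
Op 2: best P0=NH3 P1=- P2=NH3
Op 3: best P0=NH3 P1=- P2=NH2
Op 4: best P0=NH3 P1=- P2=NH2
Op 5: best P0=NH3 P1=- P2=NH2
Op 6: best P0=NH3 P1=NH2 P2=NH2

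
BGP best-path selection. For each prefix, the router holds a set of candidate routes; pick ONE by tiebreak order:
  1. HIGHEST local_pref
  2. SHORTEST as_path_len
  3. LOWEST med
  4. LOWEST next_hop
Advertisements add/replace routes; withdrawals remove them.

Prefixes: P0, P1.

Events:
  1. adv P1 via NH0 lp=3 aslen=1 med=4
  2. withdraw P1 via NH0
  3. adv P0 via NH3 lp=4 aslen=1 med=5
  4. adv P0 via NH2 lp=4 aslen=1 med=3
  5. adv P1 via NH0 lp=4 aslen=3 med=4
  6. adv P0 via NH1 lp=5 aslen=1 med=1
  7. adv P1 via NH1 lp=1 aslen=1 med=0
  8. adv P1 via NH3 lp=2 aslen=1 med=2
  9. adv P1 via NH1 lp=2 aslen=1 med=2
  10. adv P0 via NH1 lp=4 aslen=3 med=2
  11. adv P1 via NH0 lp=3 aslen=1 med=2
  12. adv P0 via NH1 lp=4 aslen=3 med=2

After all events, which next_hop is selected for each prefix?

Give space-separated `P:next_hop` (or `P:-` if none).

Op 1: best P0=- P1=NH0
Op 2: best P0=- P1=-
Op 3: best P0=NH3 P1=-
Op 4: best P0=NH2 P1=-
Op 5: best P0=NH2 P1=NH0
Op 6: best P0=NH1 P1=NH0
Op 7: best P0=NH1 P1=NH0
Op 8: best P0=NH1 P1=NH0
Op 9: best P0=NH1 P1=NH0
Op 10: best P0=NH2 P1=NH0
Op 11: best P0=NH2 P1=NH0
Op 12: best P0=NH2 P1=NH0

Answer: P0:NH2 P1:NH0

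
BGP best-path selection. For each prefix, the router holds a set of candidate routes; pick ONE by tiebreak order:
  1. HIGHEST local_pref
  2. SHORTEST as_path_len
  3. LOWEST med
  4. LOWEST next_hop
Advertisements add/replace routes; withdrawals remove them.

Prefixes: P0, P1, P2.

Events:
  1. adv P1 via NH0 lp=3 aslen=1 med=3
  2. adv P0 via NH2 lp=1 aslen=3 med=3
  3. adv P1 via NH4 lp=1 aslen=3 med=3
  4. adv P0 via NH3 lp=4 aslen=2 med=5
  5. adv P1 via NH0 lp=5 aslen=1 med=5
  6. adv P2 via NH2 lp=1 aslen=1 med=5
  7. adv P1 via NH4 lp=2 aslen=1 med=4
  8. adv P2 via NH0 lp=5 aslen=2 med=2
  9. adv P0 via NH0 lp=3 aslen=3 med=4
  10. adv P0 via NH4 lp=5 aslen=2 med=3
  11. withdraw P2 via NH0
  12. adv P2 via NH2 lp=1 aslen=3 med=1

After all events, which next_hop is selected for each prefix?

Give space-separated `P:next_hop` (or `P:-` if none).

Answer: P0:NH4 P1:NH0 P2:NH2

Derivation:
Op 1: best P0=- P1=NH0 P2=-
Op 2: best P0=NH2 P1=NH0 P2=-
Op 3: best P0=NH2 P1=NH0 P2=-
Op 4: best P0=NH3 P1=NH0 P2=-
Op 5: best P0=NH3 P1=NH0 P2=-
Op 6: best P0=NH3 P1=NH0 P2=NH2
Op 7: best P0=NH3 P1=NH0 P2=NH2
Op 8: best P0=NH3 P1=NH0 P2=NH0
Op 9: best P0=NH3 P1=NH0 P2=NH0
Op 10: best P0=NH4 P1=NH0 P2=NH0
Op 11: best P0=NH4 P1=NH0 P2=NH2
Op 12: best P0=NH4 P1=NH0 P2=NH2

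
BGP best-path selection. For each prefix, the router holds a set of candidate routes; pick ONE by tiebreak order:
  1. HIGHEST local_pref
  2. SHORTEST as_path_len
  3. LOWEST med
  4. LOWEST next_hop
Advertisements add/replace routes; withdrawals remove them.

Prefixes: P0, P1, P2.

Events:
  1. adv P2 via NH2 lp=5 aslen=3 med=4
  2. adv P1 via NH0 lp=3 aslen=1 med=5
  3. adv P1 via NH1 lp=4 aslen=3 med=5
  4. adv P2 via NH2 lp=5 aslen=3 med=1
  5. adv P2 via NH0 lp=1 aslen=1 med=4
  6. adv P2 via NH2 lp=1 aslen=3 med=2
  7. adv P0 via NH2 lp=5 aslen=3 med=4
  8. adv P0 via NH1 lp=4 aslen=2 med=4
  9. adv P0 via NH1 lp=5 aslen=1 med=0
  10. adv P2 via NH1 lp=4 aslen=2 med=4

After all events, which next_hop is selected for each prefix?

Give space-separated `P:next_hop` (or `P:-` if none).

Answer: P0:NH1 P1:NH1 P2:NH1

Derivation:
Op 1: best P0=- P1=- P2=NH2
Op 2: best P0=- P1=NH0 P2=NH2
Op 3: best P0=- P1=NH1 P2=NH2
Op 4: best P0=- P1=NH1 P2=NH2
Op 5: best P0=- P1=NH1 P2=NH2
Op 6: best P0=- P1=NH1 P2=NH0
Op 7: best P0=NH2 P1=NH1 P2=NH0
Op 8: best P0=NH2 P1=NH1 P2=NH0
Op 9: best P0=NH1 P1=NH1 P2=NH0
Op 10: best P0=NH1 P1=NH1 P2=NH1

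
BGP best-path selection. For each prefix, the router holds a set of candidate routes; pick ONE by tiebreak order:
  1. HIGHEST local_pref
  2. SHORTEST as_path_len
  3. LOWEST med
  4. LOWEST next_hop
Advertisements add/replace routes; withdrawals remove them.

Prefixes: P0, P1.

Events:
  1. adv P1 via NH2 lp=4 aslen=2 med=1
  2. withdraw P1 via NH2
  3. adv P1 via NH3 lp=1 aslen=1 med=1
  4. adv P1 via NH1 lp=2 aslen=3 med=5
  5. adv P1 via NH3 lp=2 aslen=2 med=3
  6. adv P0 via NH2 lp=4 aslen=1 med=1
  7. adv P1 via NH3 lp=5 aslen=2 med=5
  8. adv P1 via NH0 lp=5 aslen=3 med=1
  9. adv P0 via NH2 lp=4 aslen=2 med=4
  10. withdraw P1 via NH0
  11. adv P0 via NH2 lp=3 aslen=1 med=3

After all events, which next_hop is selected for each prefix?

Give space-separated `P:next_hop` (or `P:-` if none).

Answer: P0:NH2 P1:NH3

Derivation:
Op 1: best P0=- P1=NH2
Op 2: best P0=- P1=-
Op 3: best P0=- P1=NH3
Op 4: best P0=- P1=NH1
Op 5: best P0=- P1=NH3
Op 6: best P0=NH2 P1=NH3
Op 7: best P0=NH2 P1=NH3
Op 8: best P0=NH2 P1=NH3
Op 9: best P0=NH2 P1=NH3
Op 10: best P0=NH2 P1=NH3
Op 11: best P0=NH2 P1=NH3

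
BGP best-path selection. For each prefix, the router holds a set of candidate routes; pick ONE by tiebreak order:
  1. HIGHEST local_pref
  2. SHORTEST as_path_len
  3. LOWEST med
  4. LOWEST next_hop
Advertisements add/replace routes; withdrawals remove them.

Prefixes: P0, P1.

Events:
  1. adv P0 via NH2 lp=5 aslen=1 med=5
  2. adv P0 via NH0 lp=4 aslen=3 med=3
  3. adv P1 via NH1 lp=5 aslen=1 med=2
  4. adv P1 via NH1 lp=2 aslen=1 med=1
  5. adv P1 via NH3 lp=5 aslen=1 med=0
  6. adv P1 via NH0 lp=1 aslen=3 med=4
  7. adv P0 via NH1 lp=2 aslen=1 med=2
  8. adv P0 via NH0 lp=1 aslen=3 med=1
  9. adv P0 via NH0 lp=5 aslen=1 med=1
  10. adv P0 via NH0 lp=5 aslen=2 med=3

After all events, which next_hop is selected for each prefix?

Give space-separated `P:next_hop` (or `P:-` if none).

Op 1: best P0=NH2 P1=-
Op 2: best P0=NH2 P1=-
Op 3: best P0=NH2 P1=NH1
Op 4: best P0=NH2 P1=NH1
Op 5: best P0=NH2 P1=NH3
Op 6: best P0=NH2 P1=NH3
Op 7: best P0=NH2 P1=NH3
Op 8: best P0=NH2 P1=NH3
Op 9: best P0=NH0 P1=NH3
Op 10: best P0=NH2 P1=NH3

Answer: P0:NH2 P1:NH3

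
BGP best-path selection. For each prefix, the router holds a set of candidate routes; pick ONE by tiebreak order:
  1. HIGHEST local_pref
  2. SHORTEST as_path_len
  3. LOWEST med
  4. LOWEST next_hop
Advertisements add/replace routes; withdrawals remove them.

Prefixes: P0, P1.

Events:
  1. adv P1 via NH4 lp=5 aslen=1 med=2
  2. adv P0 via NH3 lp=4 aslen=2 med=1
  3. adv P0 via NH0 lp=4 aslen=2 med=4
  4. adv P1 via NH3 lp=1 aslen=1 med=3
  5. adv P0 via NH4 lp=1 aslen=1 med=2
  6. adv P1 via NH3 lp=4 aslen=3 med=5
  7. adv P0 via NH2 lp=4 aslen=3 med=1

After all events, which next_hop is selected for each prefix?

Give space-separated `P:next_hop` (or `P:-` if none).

Op 1: best P0=- P1=NH4
Op 2: best P0=NH3 P1=NH4
Op 3: best P0=NH3 P1=NH4
Op 4: best P0=NH3 P1=NH4
Op 5: best P0=NH3 P1=NH4
Op 6: best P0=NH3 P1=NH4
Op 7: best P0=NH3 P1=NH4

Answer: P0:NH3 P1:NH4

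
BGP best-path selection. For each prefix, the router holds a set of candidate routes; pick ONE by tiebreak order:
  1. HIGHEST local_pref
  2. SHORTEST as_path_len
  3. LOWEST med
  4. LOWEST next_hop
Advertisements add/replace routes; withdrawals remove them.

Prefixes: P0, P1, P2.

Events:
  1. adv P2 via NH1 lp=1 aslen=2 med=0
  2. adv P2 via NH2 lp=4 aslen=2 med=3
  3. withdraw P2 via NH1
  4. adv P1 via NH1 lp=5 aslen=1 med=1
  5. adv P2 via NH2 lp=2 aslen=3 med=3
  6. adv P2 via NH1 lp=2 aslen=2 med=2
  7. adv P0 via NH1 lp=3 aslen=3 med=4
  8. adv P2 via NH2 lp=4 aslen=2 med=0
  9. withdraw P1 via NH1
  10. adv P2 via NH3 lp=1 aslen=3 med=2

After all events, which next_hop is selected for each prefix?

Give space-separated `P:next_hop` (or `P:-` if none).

Op 1: best P0=- P1=- P2=NH1
Op 2: best P0=- P1=- P2=NH2
Op 3: best P0=- P1=- P2=NH2
Op 4: best P0=- P1=NH1 P2=NH2
Op 5: best P0=- P1=NH1 P2=NH2
Op 6: best P0=- P1=NH1 P2=NH1
Op 7: best P0=NH1 P1=NH1 P2=NH1
Op 8: best P0=NH1 P1=NH1 P2=NH2
Op 9: best P0=NH1 P1=- P2=NH2
Op 10: best P0=NH1 P1=- P2=NH2

Answer: P0:NH1 P1:- P2:NH2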